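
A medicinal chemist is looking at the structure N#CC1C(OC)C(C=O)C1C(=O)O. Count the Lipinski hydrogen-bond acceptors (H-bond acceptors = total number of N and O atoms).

N atoms: 1; O atoms: 4.
Lipinski HBA = 1 + 4 = 5.

5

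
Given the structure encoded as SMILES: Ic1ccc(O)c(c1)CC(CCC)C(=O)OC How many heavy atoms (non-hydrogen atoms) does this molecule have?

Every atom symbol written in the SMILES (organic subset) is one heavy atom; implicit H are not written.
Heavy atoms by element → C:13, I:1, O:3.
Total: 17.

17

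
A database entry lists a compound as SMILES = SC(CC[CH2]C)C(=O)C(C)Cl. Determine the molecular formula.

Walk through each heavy atom and fill implicit hydrogens from standard valence (C 4, N 3, O 2, S 2, halogen 1):
  atom 1: S, bond orders sum to 1 (valence 2) → 1 H
  atom 2: C, bond orders sum to 3 (valence 4) → 1 H
  atom 3: C, bond orders sum to 2 (valence 4) → 2 H
  atom 4: C, bond orders sum to 2 (valence 4) → 2 H
  atom 5: C with explicit H count 2
  atom 6: C, bond orders sum to 1 (valence 4) → 3 H
  atom 7: C, bond orders sum to 4 (valence 4) → 0 H
  atom 8: O, bond orders sum to 2 (valence 2) → 0 H
  atom 9: C, bond orders sum to 3 (valence 4) → 1 H
  atom 10: C, bond orders sum to 1 (valence 4) → 3 H
  atom 11: Cl (halogen, monovalent) → 0 H
Totals → C:8, H:15, Cl:1, O:1, S:1.

C8H15ClOS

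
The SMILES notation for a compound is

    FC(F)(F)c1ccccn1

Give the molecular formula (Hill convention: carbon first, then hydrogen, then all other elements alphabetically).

C6H4F3N

Walk through each heavy atom and fill implicit hydrogens from standard valence (C 4, N 3, O 2, S 2, halogen 1); for lowercase aromatic atoms, an aromatic c carries 1 H when it has two neighbours and 0 H with three, and aromatic n carries 0 H:
  atom 1: F (halogen, monovalent) → 0 H
  atom 2: C, bond orders sum to 4 (valence 4) → 0 H
  atom 3: F (halogen, monovalent) → 0 H
  atom 4: F (halogen, monovalent) → 0 H
  atom 5: aromatic c, 3 neighbours → 0 H
  atom 6: aromatic c, 2 neighbours → 1 H
  atom 7: aromatic c, 2 neighbours → 1 H
  atom 8: aromatic c, 2 neighbours → 1 H
  atom 9: aromatic c, 2 neighbours → 1 H
  atom 10: aromatic n, 2 neighbours → 0 H
Totals → C:6, H:4, F:3, N:1.
In Hill order: C6H4F3N.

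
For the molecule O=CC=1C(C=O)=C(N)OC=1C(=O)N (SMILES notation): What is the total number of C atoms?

7

Count every carbon token in the SMILES (each C, including those in ring-closure positions and inside branches).
Carbon count: 7.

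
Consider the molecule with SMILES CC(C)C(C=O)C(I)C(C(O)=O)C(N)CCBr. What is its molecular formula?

Walk through each heavy atom and fill implicit hydrogens from standard valence (C 4, N 3, O 2, S 2, halogen 1):
  atom 1: C, bond orders sum to 1 (valence 4) → 3 H
  atom 2: C, bond orders sum to 3 (valence 4) → 1 H
  atom 3: C, bond orders sum to 1 (valence 4) → 3 H
  atom 4: C, bond orders sum to 3 (valence 4) → 1 H
  atom 5: C, bond orders sum to 3 (valence 4) → 1 H
  atom 6: O, bond orders sum to 2 (valence 2) → 0 H
  atom 7: C, bond orders sum to 3 (valence 4) → 1 H
  atom 8: I (halogen, monovalent) → 0 H
  atom 9: C, bond orders sum to 3 (valence 4) → 1 H
  atom 10: C, bond orders sum to 4 (valence 4) → 0 H
  atom 11: O, bond orders sum to 1 (valence 2) → 1 H
  atom 12: O, bond orders sum to 2 (valence 2) → 0 H
  atom 13: C, bond orders sum to 3 (valence 4) → 1 H
  atom 14: N, bond orders sum to 1 (valence 3) → 2 H
  atom 15: C, bond orders sum to 2 (valence 4) → 2 H
  atom 16: C, bond orders sum to 2 (valence 4) → 2 H
  atom 17: Br (halogen, monovalent) → 0 H
Totals → C:11, H:19, Br:1, I:1, N:1, O:3.
In Hill order: C11H19BrINO3.

C11H19BrINO3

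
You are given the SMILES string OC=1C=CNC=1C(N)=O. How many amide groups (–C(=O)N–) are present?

The amide motif appears at heavy-atom position 7 in the SMILES.
Other groups present: 1 hydroxyl.
Amide count: 1.

1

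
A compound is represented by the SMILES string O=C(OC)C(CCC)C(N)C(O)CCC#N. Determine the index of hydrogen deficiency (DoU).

Degree of unsaturation = (number of rings) + (number of π bonds).
Ring closures in the SMILES: 0.
π bonds: 1 double bond (each 1 DoU), 1 triple bond (each 2 DoU) → 3 DoU from unsaturation.
Total DoU = 0 + 3 = 3.

3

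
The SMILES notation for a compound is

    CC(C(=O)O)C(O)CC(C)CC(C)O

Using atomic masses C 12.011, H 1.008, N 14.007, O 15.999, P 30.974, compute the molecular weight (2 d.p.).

First, the molecular formula is C10H20O4 (counting implicit H from valence).
  C: 10 × 12.011 = 120.110
  H: 20 × 1.008 = 20.160
  O: 4 × 15.999 = 63.996
Sum: 10×12.011 + 20×1.008 + 4×15.999 = 204.266 → 204.27 g/mol.

204.27 g/mol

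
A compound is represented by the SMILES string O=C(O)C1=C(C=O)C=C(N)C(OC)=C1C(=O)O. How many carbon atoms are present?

10

Count every carbon token in the SMILES (each C, including those in ring-closure positions and inside branches).
Carbon count: 10.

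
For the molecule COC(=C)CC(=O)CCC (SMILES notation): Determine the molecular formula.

Walk through each heavy atom and fill implicit hydrogens from standard valence (C 4, N 3, O 2, S 2, halogen 1):
  atom 1: C, bond orders sum to 1 (valence 4) → 3 H
  atom 2: O, bond orders sum to 2 (valence 2) → 0 H
  atom 3: C, bond orders sum to 4 (valence 4) → 0 H
  atom 4: C, bond orders sum to 2 (valence 4) → 2 H
  atom 5: C, bond orders sum to 2 (valence 4) → 2 H
  atom 6: C, bond orders sum to 4 (valence 4) → 0 H
  atom 7: O, bond orders sum to 2 (valence 2) → 0 H
  atom 8: C, bond orders sum to 2 (valence 4) → 2 H
  atom 9: C, bond orders sum to 2 (valence 4) → 2 H
  atom 10: C, bond orders sum to 1 (valence 4) → 3 H
Totals → C:8, H:14, O:2.

C8H14O2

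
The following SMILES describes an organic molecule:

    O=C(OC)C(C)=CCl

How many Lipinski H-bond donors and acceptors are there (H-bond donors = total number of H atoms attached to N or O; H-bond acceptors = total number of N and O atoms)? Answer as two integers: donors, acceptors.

Donors: find every N or O and count the H atoms it carries.
  atom 1 (O): bond orders sum to 2 → 0 H
  atom 3 (O): bond orders sum to 2 → 0 H
Lipinski HBD = 0.
Acceptors: N atoms = 0, O atoms = 2 → HBA = 2.

0, 2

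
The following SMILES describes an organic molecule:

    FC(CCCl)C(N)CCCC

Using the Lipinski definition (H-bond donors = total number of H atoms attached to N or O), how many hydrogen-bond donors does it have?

Donors: find every N or O and count the H atoms it carries.
  atom 7 (N): bond orders sum to 1 → 2 H
Lipinski HBD = 2.

2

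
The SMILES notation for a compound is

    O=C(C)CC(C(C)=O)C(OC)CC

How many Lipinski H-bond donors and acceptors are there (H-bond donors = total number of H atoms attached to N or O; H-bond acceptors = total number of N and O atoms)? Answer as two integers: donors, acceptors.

Donors: find every N or O and count the H atoms it carries.
  atom 1 (O): bond orders sum to 2 → 0 H
  atom 8 (O): bond orders sum to 2 → 0 H
  atom 10 (O): bond orders sum to 2 → 0 H
Lipinski HBD = 0.
Acceptors: N atoms = 0, O atoms = 3 → HBA = 3.

0, 3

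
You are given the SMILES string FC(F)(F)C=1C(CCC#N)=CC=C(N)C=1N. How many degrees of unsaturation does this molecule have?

6

Molecular formula: C10H10F3N3.
DoU = (2C + 2 + N − H − X) / 2, where X is the halogen count and O/S are ignored.
    = (2·10 + 2 + 3 − 10 − 3) / 2 = 12 / 2 = 6.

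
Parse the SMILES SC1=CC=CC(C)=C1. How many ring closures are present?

1

In SMILES, each pair of matching ring-closure digits denotes one ring-closing bond; the number of such bonds equals the number of independent rings.
Ring-closure bonds here: 1.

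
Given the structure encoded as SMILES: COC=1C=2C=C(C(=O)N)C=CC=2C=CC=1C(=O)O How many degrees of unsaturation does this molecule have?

Molecular formula: C13H11NO4.
DoU = (2C + 2 + N − H − X) / 2, where X is the halogen count and O/S are ignored.
    = (2·13 + 2 + 1 − 11 − 0) / 2 = 18 / 2 = 9.

9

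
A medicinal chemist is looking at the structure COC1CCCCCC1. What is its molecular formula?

Walk through each heavy atom and fill implicit hydrogens from standard valence (C 4, N 3, O 2, S 2, halogen 1):
  atom 1: C, bond orders sum to 1 (valence 4) → 3 H
  atom 2: O, bond orders sum to 2 (valence 2) → 0 H
  atom 3: C, bond orders sum to 3 (valence 4) → 1 H
  atom 4: C, bond orders sum to 2 (valence 4) → 2 H
  atom 5: C, bond orders sum to 2 (valence 4) → 2 H
  atom 6: C, bond orders sum to 2 (valence 4) → 2 H
  atom 7: C, bond orders sum to 2 (valence 4) → 2 H
  atom 8: C, bond orders sum to 2 (valence 4) → 2 H
  atom 9: C, bond orders sum to 2 (valence 4) → 2 H
Totals → C:8, H:16, O:1.

C8H16O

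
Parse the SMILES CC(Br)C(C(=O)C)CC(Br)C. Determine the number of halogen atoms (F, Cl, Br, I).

Halogen atoms appear at heavy-atom positions 3, 10 (2×Br).
Other groups present: 1 ketone.
Halogen count: 2.

2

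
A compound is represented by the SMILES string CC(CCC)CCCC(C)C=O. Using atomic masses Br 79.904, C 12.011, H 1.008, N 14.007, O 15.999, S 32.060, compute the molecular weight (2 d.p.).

170.30 g/mol

First, the molecular formula is C11H22O (counting implicit H from valence).
  C: 11 × 12.011 = 132.121
  H: 22 × 1.008 = 22.176
  O: 1 × 15.999 = 15.999
Sum: 11×12.011 + 22×1.008 + 1×15.999 = 170.296 → 170.30 g/mol.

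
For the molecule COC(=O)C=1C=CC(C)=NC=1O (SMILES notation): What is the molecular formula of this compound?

C8H9NO3

Walk through each heavy atom and fill implicit hydrogens from standard valence (C 4, N 3, O 2, S 2, halogen 1):
  atom 1: C, bond orders sum to 1 (valence 4) → 3 H
  atom 2: O, bond orders sum to 2 (valence 2) → 0 H
  atom 3: C, bond orders sum to 4 (valence 4) → 0 H
  atom 4: O, bond orders sum to 2 (valence 2) → 0 H
  atom 5: C, bond orders sum to 4 (valence 4) → 0 H
  atom 6: C, bond orders sum to 3 (valence 4) → 1 H
  atom 7: C, bond orders sum to 3 (valence 4) → 1 H
  atom 8: C, bond orders sum to 4 (valence 4) → 0 H
  atom 9: C, bond orders sum to 1 (valence 4) → 3 H
  atom 10: N, bond orders sum to 3 (valence 3) → 0 H
  atom 11: C, bond orders sum to 4 (valence 4) → 0 H
  atom 12: O, bond orders sum to 1 (valence 2) → 1 H
Totals → C:8, H:9, N:1, O:3.
In Hill order: C8H9NO3.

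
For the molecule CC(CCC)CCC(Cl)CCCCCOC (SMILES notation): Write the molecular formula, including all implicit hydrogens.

Walk through each heavy atom and fill implicit hydrogens from standard valence (C 4, N 3, O 2, S 2, halogen 1):
  atom 1: C, bond orders sum to 1 (valence 4) → 3 H
  atom 2: C, bond orders sum to 3 (valence 4) → 1 H
  atom 3: C, bond orders sum to 2 (valence 4) → 2 H
  atom 4: C, bond orders sum to 2 (valence 4) → 2 H
  atom 5: C, bond orders sum to 1 (valence 4) → 3 H
  atom 6: C, bond orders sum to 2 (valence 4) → 2 H
  atom 7: C, bond orders sum to 2 (valence 4) → 2 H
  atom 8: C, bond orders sum to 3 (valence 4) → 1 H
  atom 9: Cl (halogen, monovalent) → 0 H
  atom 10: C, bond orders sum to 2 (valence 4) → 2 H
  atom 11: C, bond orders sum to 2 (valence 4) → 2 H
  atom 12: C, bond orders sum to 2 (valence 4) → 2 H
  atom 13: C, bond orders sum to 2 (valence 4) → 2 H
  atom 14: C, bond orders sum to 2 (valence 4) → 2 H
  atom 15: O, bond orders sum to 2 (valence 2) → 0 H
  atom 16: C, bond orders sum to 1 (valence 4) → 3 H
Totals → C:14, H:29, Cl:1, O:1.
In Hill order: C14H29ClO.

C14H29ClO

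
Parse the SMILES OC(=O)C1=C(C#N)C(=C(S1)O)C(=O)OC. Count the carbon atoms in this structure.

Count every carbon token in the SMILES (each C, including those in ring-closure positions and inside branches).
Carbon count: 8.

8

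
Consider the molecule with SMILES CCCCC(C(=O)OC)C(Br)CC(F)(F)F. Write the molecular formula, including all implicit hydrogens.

C10H16BrF3O2

Walk through each heavy atom and fill implicit hydrogens from standard valence (C 4, N 3, O 2, S 2, halogen 1):
  atom 1: C, bond orders sum to 1 (valence 4) → 3 H
  atom 2: C, bond orders sum to 2 (valence 4) → 2 H
  atom 3: C, bond orders sum to 2 (valence 4) → 2 H
  atom 4: C, bond orders sum to 2 (valence 4) → 2 H
  atom 5: C, bond orders sum to 3 (valence 4) → 1 H
  atom 6: C, bond orders sum to 4 (valence 4) → 0 H
  atom 7: O, bond orders sum to 2 (valence 2) → 0 H
  atom 8: O, bond orders sum to 2 (valence 2) → 0 H
  atom 9: C, bond orders sum to 1 (valence 4) → 3 H
  atom 10: C, bond orders sum to 3 (valence 4) → 1 H
  atom 11: Br (halogen, monovalent) → 0 H
  atom 12: C, bond orders sum to 2 (valence 4) → 2 H
  atom 13: C, bond orders sum to 4 (valence 4) → 0 H
  atom 14: F (halogen, monovalent) → 0 H
  atom 15: F (halogen, monovalent) → 0 H
  atom 16: F (halogen, monovalent) → 0 H
Totals → C:10, H:16, Br:1, F:3, O:2.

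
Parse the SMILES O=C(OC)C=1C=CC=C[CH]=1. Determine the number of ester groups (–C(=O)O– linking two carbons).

The ester motif appears at heavy-atom position 2 in the SMILES.
Ester count: 1.

1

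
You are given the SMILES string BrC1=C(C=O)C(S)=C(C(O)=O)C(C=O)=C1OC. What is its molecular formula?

C10H7BrO5S

Walk through each heavy atom and fill implicit hydrogens from standard valence (C 4, N 3, O 2, S 2, halogen 1):
  atom 1: Br (halogen, monovalent) → 0 H
  atom 2: C, bond orders sum to 4 (valence 4) → 0 H
  atom 3: C, bond orders sum to 4 (valence 4) → 0 H
  atom 4: C, bond orders sum to 3 (valence 4) → 1 H
  atom 5: O, bond orders sum to 2 (valence 2) → 0 H
  atom 6: C, bond orders sum to 4 (valence 4) → 0 H
  atom 7: S, bond orders sum to 1 (valence 2) → 1 H
  atom 8: C, bond orders sum to 4 (valence 4) → 0 H
  atom 9: C, bond orders sum to 4 (valence 4) → 0 H
  atom 10: O, bond orders sum to 1 (valence 2) → 1 H
  atom 11: O, bond orders sum to 2 (valence 2) → 0 H
  atom 12: C, bond orders sum to 4 (valence 4) → 0 H
  atom 13: C, bond orders sum to 3 (valence 4) → 1 H
  atom 14: O, bond orders sum to 2 (valence 2) → 0 H
  atom 15: C, bond orders sum to 4 (valence 4) → 0 H
  atom 16: O, bond orders sum to 2 (valence 2) → 0 H
  atom 17: C, bond orders sum to 1 (valence 4) → 3 H
Totals → C:10, H:7, Br:1, O:5, S:1.
In Hill order: C10H7BrO5S.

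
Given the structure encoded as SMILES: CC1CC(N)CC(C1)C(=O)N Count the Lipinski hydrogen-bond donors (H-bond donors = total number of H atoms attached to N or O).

4

Donors: find every N or O and count the H atoms it carries.
  atom 5 (N): bond orders sum to 1 → 2 H
  atom 10 (O): bond orders sum to 2 → 0 H
  atom 11 (N): bond orders sum to 1 → 2 H
Lipinski HBD = 4.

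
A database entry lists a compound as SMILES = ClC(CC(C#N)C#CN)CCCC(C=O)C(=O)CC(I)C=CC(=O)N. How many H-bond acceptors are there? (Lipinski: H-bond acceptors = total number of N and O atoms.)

N atoms: 3; O atoms: 3.
Lipinski HBA = 3 + 3 = 6.

6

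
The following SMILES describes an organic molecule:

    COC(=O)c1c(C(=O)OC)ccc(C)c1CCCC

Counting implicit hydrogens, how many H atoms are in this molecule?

20

Walk through each heavy atom and fill implicit hydrogens from standard valence (C 4, N 3, O 2, S 2, halogen 1); for lowercase aromatic atoms, an aromatic c carries 1 H when it has two neighbours and 0 H with three, and aromatic n carries 0 H:
  atom 1: C, bond orders sum to 1 (valence 4) → 3 H
  atom 2: O, bond orders sum to 2 (valence 2) → 0 H
  atom 3: C, bond orders sum to 4 (valence 4) → 0 H
  atom 4: O, bond orders sum to 2 (valence 2) → 0 H
  atom 5: aromatic c, 3 neighbours → 0 H
  atom 6: aromatic c, 3 neighbours → 0 H
  atom 7: C, bond orders sum to 4 (valence 4) → 0 H
  atom 8: O, bond orders sum to 2 (valence 2) → 0 H
  atom 9: O, bond orders sum to 2 (valence 2) → 0 H
  atom 10: C, bond orders sum to 1 (valence 4) → 3 H
  atom 11: aromatic c, 2 neighbours → 1 H
  atom 12: aromatic c, 2 neighbours → 1 H
  atom 13: aromatic c, 3 neighbours → 0 H
  atom 14: C, bond orders sum to 1 (valence 4) → 3 H
  atom 15: aromatic c, 3 neighbours → 0 H
  atom 16: C, bond orders sum to 2 (valence 4) → 2 H
  atom 17: C, bond orders sum to 2 (valence 4) → 2 H
  atom 18: C, bond orders sum to 2 (valence 4) → 2 H
  atom 19: C, bond orders sum to 1 (valence 4) → 3 H
Total hydrogens: 20.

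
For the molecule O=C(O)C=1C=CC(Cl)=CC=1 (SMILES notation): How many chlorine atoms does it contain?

1

Scan the SMILES for Cl atoms (remember two-letter symbols like Cl and Br are single atoms).
Chlorine count: 1.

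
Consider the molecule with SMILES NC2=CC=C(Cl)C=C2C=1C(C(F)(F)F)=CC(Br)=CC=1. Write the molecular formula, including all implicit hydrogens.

C13H8BrClF3N

Walk through each heavy atom and fill implicit hydrogens from standard valence (C 4, N 3, O 2, S 2, halogen 1):
  atom 1: N, bond orders sum to 1 (valence 3) → 2 H
  atom 2: C, bond orders sum to 4 (valence 4) → 0 H
  atom 3: C, bond orders sum to 3 (valence 4) → 1 H
  atom 4: C, bond orders sum to 3 (valence 4) → 1 H
  atom 5: C, bond orders sum to 4 (valence 4) → 0 H
  atom 6: Cl (halogen, monovalent) → 0 H
  atom 7: C, bond orders sum to 3 (valence 4) → 1 H
  atom 8: C, bond orders sum to 4 (valence 4) → 0 H
  atom 9: C, bond orders sum to 4 (valence 4) → 0 H
  atom 10: C, bond orders sum to 4 (valence 4) → 0 H
  atom 11: C, bond orders sum to 4 (valence 4) → 0 H
  atom 12: F (halogen, monovalent) → 0 H
  atom 13: F (halogen, monovalent) → 0 H
  atom 14: F (halogen, monovalent) → 0 H
  atom 15: C, bond orders sum to 3 (valence 4) → 1 H
  atom 16: C, bond orders sum to 4 (valence 4) → 0 H
  atom 17: Br (halogen, monovalent) → 0 H
  atom 18: C, bond orders sum to 3 (valence 4) → 1 H
  atom 19: C, bond orders sum to 3 (valence 4) → 1 H
Totals → C:13, H:8, Br:1, Cl:1, F:3, N:1.
In Hill order: C13H8BrClF3N.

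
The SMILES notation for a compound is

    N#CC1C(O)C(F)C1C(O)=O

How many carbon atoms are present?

Count every carbon token in the SMILES (each C, including those in ring-closure positions and inside branches).
Carbon count: 6.

6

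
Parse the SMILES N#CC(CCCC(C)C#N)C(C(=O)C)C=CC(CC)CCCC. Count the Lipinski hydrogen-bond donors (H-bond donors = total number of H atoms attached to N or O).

0

Donors: find every N or O and count the H atoms it carries.
  atom 1 (N): bond orders sum to 3 → 0 H
  atom 10 (N): bond orders sum to 3 → 0 H
  atom 13 (O): bond orders sum to 2 → 0 H
Lipinski HBD = 0.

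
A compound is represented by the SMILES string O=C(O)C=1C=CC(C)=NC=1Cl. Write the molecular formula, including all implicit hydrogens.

C7H6ClNO2

Walk through each heavy atom and fill implicit hydrogens from standard valence (C 4, N 3, O 2, S 2, halogen 1):
  atom 1: O, bond orders sum to 2 (valence 2) → 0 H
  atom 2: C, bond orders sum to 4 (valence 4) → 0 H
  atom 3: O, bond orders sum to 1 (valence 2) → 1 H
  atom 4: C, bond orders sum to 4 (valence 4) → 0 H
  atom 5: C, bond orders sum to 3 (valence 4) → 1 H
  atom 6: C, bond orders sum to 3 (valence 4) → 1 H
  atom 7: C, bond orders sum to 4 (valence 4) → 0 H
  atom 8: C, bond orders sum to 1 (valence 4) → 3 H
  atom 9: N, bond orders sum to 3 (valence 3) → 0 H
  atom 10: C, bond orders sum to 4 (valence 4) → 0 H
  atom 11: Cl (halogen, monovalent) → 0 H
Totals → C:7, H:6, Cl:1, N:1, O:2.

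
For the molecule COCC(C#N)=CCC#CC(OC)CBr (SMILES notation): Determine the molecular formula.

C11H14BrNO2

Walk through each heavy atom and fill implicit hydrogens from standard valence (C 4, N 3, O 2, S 2, halogen 1):
  atom 1: C, bond orders sum to 1 (valence 4) → 3 H
  atom 2: O, bond orders sum to 2 (valence 2) → 0 H
  atom 3: C, bond orders sum to 2 (valence 4) → 2 H
  atom 4: C, bond orders sum to 4 (valence 4) → 0 H
  atom 5: C, bond orders sum to 4 (valence 4) → 0 H
  atom 6: N, bond orders sum to 3 (valence 3) → 0 H
  atom 7: C, bond orders sum to 3 (valence 4) → 1 H
  atom 8: C, bond orders sum to 2 (valence 4) → 2 H
  atom 9: C, bond orders sum to 4 (valence 4) → 0 H
  atom 10: C, bond orders sum to 4 (valence 4) → 0 H
  atom 11: C, bond orders sum to 3 (valence 4) → 1 H
  atom 12: O, bond orders sum to 2 (valence 2) → 0 H
  atom 13: C, bond orders sum to 1 (valence 4) → 3 H
  atom 14: C, bond orders sum to 2 (valence 4) → 2 H
  atom 15: Br (halogen, monovalent) → 0 H
Totals → C:11, H:14, Br:1, N:1, O:2.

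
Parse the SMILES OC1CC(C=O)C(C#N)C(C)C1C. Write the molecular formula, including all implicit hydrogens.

C10H15NO2

Walk through each heavy atom and fill implicit hydrogens from standard valence (C 4, N 3, O 2, S 2, halogen 1):
  atom 1: O, bond orders sum to 1 (valence 2) → 1 H
  atom 2: C, bond orders sum to 3 (valence 4) → 1 H
  atom 3: C, bond orders sum to 2 (valence 4) → 2 H
  atom 4: C, bond orders sum to 3 (valence 4) → 1 H
  atom 5: C, bond orders sum to 3 (valence 4) → 1 H
  atom 6: O, bond orders sum to 2 (valence 2) → 0 H
  atom 7: C, bond orders sum to 3 (valence 4) → 1 H
  atom 8: C, bond orders sum to 4 (valence 4) → 0 H
  atom 9: N, bond orders sum to 3 (valence 3) → 0 H
  atom 10: C, bond orders sum to 3 (valence 4) → 1 H
  atom 11: C, bond orders sum to 1 (valence 4) → 3 H
  atom 12: C, bond orders sum to 3 (valence 4) → 1 H
  atom 13: C, bond orders sum to 1 (valence 4) → 3 H
Totals → C:10, H:15, N:1, O:2.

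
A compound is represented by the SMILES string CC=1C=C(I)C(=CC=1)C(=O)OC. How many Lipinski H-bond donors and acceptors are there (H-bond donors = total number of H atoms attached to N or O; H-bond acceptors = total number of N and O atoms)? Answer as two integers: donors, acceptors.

0, 2

Donors: find every N or O and count the H atoms it carries.
  atom 10 (O): bond orders sum to 2 → 0 H
  atom 11 (O): bond orders sum to 2 → 0 H
Lipinski HBD = 0.
Acceptors: N atoms = 0, O atoms = 2 → HBA = 2.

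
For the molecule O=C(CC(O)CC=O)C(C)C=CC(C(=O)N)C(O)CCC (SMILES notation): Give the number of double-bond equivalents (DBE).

4

Degree of unsaturation = (number of rings) + (number of π bonds).
Ring closures in the SMILES: 0.
π bonds: 4 double bonds (each 1 DoU) → 4 DoU from unsaturation.
Total DoU = 0 + 4 = 4.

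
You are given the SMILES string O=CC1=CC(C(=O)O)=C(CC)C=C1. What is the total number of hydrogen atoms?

10

Walk through each heavy atom and fill implicit hydrogens from standard valence (C 4, N 3, O 2, S 2, halogen 1):
  atom 1: O, bond orders sum to 2 (valence 2) → 0 H
  atom 2: C, bond orders sum to 3 (valence 4) → 1 H
  atom 3: C, bond orders sum to 4 (valence 4) → 0 H
  atom 4: C, bond orders sum to 3 (valence 4) → 1 H
  atom 5: C, bond orders sum to 4 (valence 4) → 0 H
  atom 6: C, bond orders sum to 4 (valence 4) → 0 H
  atom 7: O, bond orders sum to 2 (valence 2) → 0 H
  atom 8: O, bond orders sum to 1 (valence 2) → 1 H
  atom 9: C, bond orders sum to 4 (valence 4) → 0 H
  atom 10: C, bond orders sum to 2 (valence 4) → 2 H
  atom 11: C, bond orders sum to 1 (valence 4) → 3 H
  atom 12: C, bond orders sum to 3 (valence 4) → 1 H
  atom 13: C, bond orders sum to 3 (valence 4) → 1 H
Total hydrogens: 10.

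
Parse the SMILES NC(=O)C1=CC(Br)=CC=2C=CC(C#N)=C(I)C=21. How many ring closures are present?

In SMILES, each pair of matching ring-closure digits denotes one ring-closing bond; the number of such bonds equals the number of independent rings.
Ring-closure bonds here: 2.

2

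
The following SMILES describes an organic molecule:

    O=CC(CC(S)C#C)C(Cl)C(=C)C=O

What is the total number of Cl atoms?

Scan the SMILES for Cl atoms (remember two-letter symbols like Cl and Br are single atoms).
Chlorine count: 1.

1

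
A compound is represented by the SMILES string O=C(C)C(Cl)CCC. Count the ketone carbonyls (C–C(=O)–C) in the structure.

The ketone motif appears at heavy-atom position 2 in the SMILES.
Ketone count: 1.

1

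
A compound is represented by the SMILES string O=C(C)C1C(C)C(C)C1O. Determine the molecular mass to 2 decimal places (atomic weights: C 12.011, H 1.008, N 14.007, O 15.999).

First, the molecular formula is C8H14O2 (counting implicit H from valence).
  C: 8 × 12.011 = 96.088
  H: 14 × 1.008 = 14.112
  O: 2 × 15.999 = 31.998
Sum: 8×12.011 + 14×1.008 + 2×15.999 = 142.198 → 142.20 g/mol.

142.20 g/mol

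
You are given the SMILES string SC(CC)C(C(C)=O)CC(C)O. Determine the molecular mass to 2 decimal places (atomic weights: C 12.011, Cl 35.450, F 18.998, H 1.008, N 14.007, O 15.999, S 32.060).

First, the molecular formula is C9H18O2S (counting implicit H from valence).
  C: 9 × 12.011 = 108.099
  H: 18 × 1.008 = 18.144
  O: 2 × 15.999 = 31.998
  S: 1 × 32.060 = 32.060
Sum: 9×12.011 + 18×1.008 + 2×15.999 + 1×32.060 = 190.301 → 190.30 g/mol.

190.30 g/mol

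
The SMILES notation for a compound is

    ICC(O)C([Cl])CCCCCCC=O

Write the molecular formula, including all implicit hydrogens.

C10H18ClIO2

Walk through each heavy atom and fill implicit hydrogens from standard valence (C 4, N 3, O 2, S 2, halogen 1):
  atom 1: I (halogen, monovalent) → 0 H
  atom 2: C, bond orders sum to 2 (valence 4) → 2 H
  atom 3: C, bond orders sum to 3 (valence 4) → 1 H
  atom 4: O, bond orders sum to 1 (valence 2) → 1 H
  atom 5: C, bond orders sum to 3 (valence 4) → 1 H
  atom 6: Cl with explicit H count 0
  atom 7: C, bond orders sum to 2 (valence 4) → 2 H
  atom 8: C, bond orders sum to 2 (valence 4) → 2 H
  atom 9: C, bond orders sum to 2 (valence 4) → 2 H
  atom 10: C, bond orders sum to 2 (valence 4) → 2 H
  atom 11: C, bond orders sum to 2 (valence 4) → 2 H
  atom 12: C, bond orders sum to 2 (valence 4) → 2 H
  atom 13: C, bond orders sum to 3 (valence 4) → 1 H
  atom 14: O, bond orders sum to 2 (valence 2) → 0 H
Totals → C:10, H:18, Cl:1, I:1, O:2.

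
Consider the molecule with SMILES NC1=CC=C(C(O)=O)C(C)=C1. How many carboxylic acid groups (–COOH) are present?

1

The carboxylic acid motif appears at heavy-atom position 6 in the SMILES.
Other groups present: 1 primary amine.
Carboxylic acid count: 1.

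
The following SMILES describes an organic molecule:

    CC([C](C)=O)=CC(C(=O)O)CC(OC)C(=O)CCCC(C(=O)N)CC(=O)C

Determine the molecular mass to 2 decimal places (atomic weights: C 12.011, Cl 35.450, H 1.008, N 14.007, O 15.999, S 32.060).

First, the molecular formula is C19H29NO7 (counting implicit H from valence).
  C: 19 × 12.011 = 228.209
  H: 29 × 1.008 = 29.232
  N: 1 × 14.007 = 14.007
  O: 7 × 15.999 = 111.993
Sum: 19×12.011 + 29×1.008 + 1×14.007 + 7×15.999 = 383.441 → 383.44 g/mol.

383.44 g/mol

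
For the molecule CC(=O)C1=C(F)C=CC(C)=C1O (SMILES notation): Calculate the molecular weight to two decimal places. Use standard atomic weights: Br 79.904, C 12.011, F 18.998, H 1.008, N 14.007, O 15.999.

First, the molecular formula is C9H9FO2 (counting implicit H from valence).
  C: 9 × 12.011 = 108.099
  F: 1 × 18.998 = 18.998
  H: 9 × 1.008 = 9.072
  O: 2 × 15.999 = 31.998
Sum: 9×12.011 + 1×18.998 + 9×1.008 + 2×15.999 = 168.167 → 168.17 g/mol.

168.17 g/mol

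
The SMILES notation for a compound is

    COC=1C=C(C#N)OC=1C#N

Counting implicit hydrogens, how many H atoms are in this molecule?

4

Walk through each heavy atom and fill implicit hydrogens from standard valence (C 4, N 3, O 2, S 2, halogen 1):
  atom 1: C, bond orders sum to 1 (valence 4) → 3 H
  atom 2: O, bond orders sum to 2 (valence 2) → 0 H
  atom 3: C, bond orders sum to 4 (valence 4) → 0 H
  atom 4: C, bond orders sum to 3 (valence 4) → 1 H
  atom 5: C, bond orders sum to 4 (valence 4) → 0 H
  atom 6: C, bond orders sum to 4 (valence 4) → 0 H
  atom 7: N, bond orders sum to 3 (valence 3) → 0 H
  atom 8: O, bond orders sum to 2 (valence 2) → 0 H
  atom 9: C, bond orders sum to 4 (valence 4) → 0 H
  atom 10: C, bond orders sum to 4 (valence 4) → 0 H
  atom 11: N, bond orders sum to 3 (valence 3) → 0 H
Total hydrogens: 4.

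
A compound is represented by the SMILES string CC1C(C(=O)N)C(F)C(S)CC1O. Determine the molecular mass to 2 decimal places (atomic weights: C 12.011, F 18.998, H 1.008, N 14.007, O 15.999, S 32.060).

207.26 g/mol

First, the molecular formula is C8H14FNO2S (counting implicit H from valence).
  C: 8 × 12.011 = 96.088
  F: 1 × 18.998 = 18.998
  H: 14 × 1.008 = 14.112
  N: 1 × 14.007 = 14.007
  O: 2 × 15.999 = 31.998
  S: 1 × 32.060 = 32.060
Sum: 8×12.011 + 1×18.998 + 14×1.008 + 1×14.007 + 2×15.999 + 1×32.060 = 207.263 → 207.26 g/mol.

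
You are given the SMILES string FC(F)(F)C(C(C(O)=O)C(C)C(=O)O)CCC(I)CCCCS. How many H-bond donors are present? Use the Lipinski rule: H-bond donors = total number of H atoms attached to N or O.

Donors: find every N or O and count the H atoms it carries.
  atom 8 (O): bond orders sum to 1 → 1 H
  atom 9 (O): bond orders sum to 2 → 0 H
  atom 13 (O): bond orders sum to 2 → 0 H
  atom 14 (O): bond orders sum to 1 → 1 H
Lipinski HBD = 2.

2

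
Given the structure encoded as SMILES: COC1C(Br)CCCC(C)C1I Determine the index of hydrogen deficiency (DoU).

1

Degree of unsaturation = (number of rings) + (number of π bonds).
Ring closures in the SMILES: 1.
π bonds: none → 0 DoU from unsaturation.
Total DoU = 1 + 0 = 1.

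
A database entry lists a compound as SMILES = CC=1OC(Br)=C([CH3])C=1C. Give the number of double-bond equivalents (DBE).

3

Molecular formula: C7H9BrO.
DoU = (2C + 2 + N − H − X) / 2, where X is the halogen count and O/S are ignored.
    = (2·7 + 2 + 0 − 9 − 1) / 2 = 6 / 2 = 3.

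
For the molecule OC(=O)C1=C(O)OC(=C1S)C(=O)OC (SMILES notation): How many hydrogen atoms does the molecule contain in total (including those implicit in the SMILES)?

Walk through each heavy atom and fill implicit hydrogens from standard valence (C 4, N 3, O 2, S 2, halogen 1):
  atom 1: O, bond orders sum to 1 (valence 2) → 1 H
  atom 2: C, bond orders sum to 4 (valence 4) → 0 H
  atom 3: O, bond orders sum to 2 (valence 2) → 0 H
  atom 4: C, bond orders sum to 4 (valence 4) → 0 H
  atom 5: C, bond orders sum to 4 (valence 4) → 0 H
  atom 6: O, bond orders sum to 1 (valence 2) → 1 H
  atom 7: O, bond orders sum to 2 (valence 2) → 0 H
  atom 8: C, bond orders sum to 4 (valence 4) → 0 H
  atom 9: C, bond orders sum to 4 (valence 4) → 0 H
  atom 10: S, bond orders sum to 1 (valence 2) → 1 H
  atom 11: C, bond orders sum to 4 (valence 4) → 0 H
  atom 12: O, bond orders sum to 2 (valence 2) → 0 H
  atom 13: O, bond orders sum to 2 (valence 2) → 0 H
  atom 14: C, bond orders sum to 1 (valence 4) → 3 H
Total hydrogens: 6.

6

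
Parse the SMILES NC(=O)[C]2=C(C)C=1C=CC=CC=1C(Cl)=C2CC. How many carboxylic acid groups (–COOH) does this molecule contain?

0

Scan the SMILES for the carboxylic acid motif — none present.
Groups that are present: 1 amide.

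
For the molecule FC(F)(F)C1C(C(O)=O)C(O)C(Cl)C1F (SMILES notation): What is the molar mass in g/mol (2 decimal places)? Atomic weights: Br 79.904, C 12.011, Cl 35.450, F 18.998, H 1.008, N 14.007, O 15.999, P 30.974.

250.57 g/mol

First, the molecular formula is C7H7ClF4O3 (counting implicit H from valence).
  C: 7 × 12.011 = 84.077
  Cl: 1 × 35.450 = 35.450
  F: 4 × 18.998 = 75.992
  H: 7 × 1.008 = 7.056
  O: 3 × 15.999 = 47.997
Sum: 7×12.011 + 1×35.450 + 4×18.998 + 7×1.008 + 3×15.999 = 250.572 → 250.57 g/mol.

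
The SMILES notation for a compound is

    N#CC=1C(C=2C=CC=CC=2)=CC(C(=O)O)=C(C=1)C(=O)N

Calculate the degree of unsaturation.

12

Molecular formula: C15H10N2O3.
DoU = (2C + 2 + N − H − X) / 2, where X is the halogen count and O/S are ignored.
    = (2·15 + 2 + 2 − 10 − 0) / 2 = 24 / 2 = 12.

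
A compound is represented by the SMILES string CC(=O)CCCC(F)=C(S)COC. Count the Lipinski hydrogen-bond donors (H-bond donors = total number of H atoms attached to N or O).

0

Donors: find every N or O and count the H atoms it carries.
  atom 3 (O): bond orders sum to 2 → 0 H
  atom 12 (O): bond orders sum to 2 → 0 H
Lipinski HBD = 0.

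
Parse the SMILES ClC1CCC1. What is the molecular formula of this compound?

C4H7Cl

Walk through each heavy atom and fill implicit hydrogens from standard valence (C 4, N 3, O 2, S 2, halogen 1):
  atom 1: Cl (halogen, monovalent) → 0 H
  atom 2: C, bond orders sum to 3 (valence 4) → 1 H
  atom 3: C, bond orders sum to 2 (valence 4) → 2 H
  atom 4: C, bond orders sum to 2 (valence 4) → 2 H
  atom 5: C, bond orders sum to 2 (valence 4) → 2 H
Totals → C:4, H:7, Cl:1.
In Hill order: C4H7Cl.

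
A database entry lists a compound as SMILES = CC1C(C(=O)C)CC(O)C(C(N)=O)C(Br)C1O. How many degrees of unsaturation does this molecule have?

Degree of unsaturation = (number of rings) + (number of π bonds).
Ring closures in the SMILES: 1.
π bonds: 2 double bonds (each 1 DoU) → 2 DoU from unsaturation.
Total DoU = 1 + 2 = 3.

3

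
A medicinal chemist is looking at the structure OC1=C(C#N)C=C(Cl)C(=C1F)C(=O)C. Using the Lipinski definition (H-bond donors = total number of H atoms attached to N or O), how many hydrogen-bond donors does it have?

Donors: find every N or O and count the H atoms it carries.
  atom 1 (O): bond orders sum to 1 → 1 H
  atom 5 (N): bond orders sum to 3 → 0 H
  atom 13 (O): bond orders sum to 2 → 0 H
Lipinski HBD = 1.

1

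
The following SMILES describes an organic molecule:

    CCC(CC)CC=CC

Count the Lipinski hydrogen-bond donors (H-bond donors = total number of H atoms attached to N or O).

Donors: find every N or O and count the H atoms it carries.
  (no N or O atoms present)
Lipinski HBD = 0.

0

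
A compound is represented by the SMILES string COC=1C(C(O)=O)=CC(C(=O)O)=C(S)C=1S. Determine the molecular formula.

C9H8O5S2

Walk through each heavy atom and fill implicit hydrogens from standard valence (C 4, N 3, O 2, S 2, halogen 1):
  atom 1: C, bond orders sum to 1 (valence 4) → 3 H
  atom 2: O, bond orders sum to 2 (valence 2) → 0 H
  atom 3: C, bond orders sum to 4 (valence 4) → 0 H
  atom 4: C, bond orders sum to 4 (valence 4) → 0 H
  atom 5: C, bond orders sum to 4 (valence 4) → 0 H
  atom 6: O, bond orders sum to 1 (valence 2) → 1 H
  atom 7: O, bond orders sum to 2 (valence 2) → 0 H
  atom 8: C, bond orders sum to 3 (valence 4) → 1 H
  atom 9: C, bond orders sum to 4 (valence 4) → 0 H
  atom 10: C, bond orders sum to 4 (valence 4) → 0 H
  atom 11: O, bond orders sum to 2 (valence 2) → 0 H
  atom 12: O, bond orders sum to 1 (valence 2) → 1 H
  atom 13: C, bond orders sum to 4 (valence 4) → 0 H
  atom 14: S, bond orders sum to 1 (valence 2) → 1 H
  atom 15: C, bond orders sum to 4 (valence 4) → 0 H
  atom 16: S, bond orders sum to 1 (valence 2) → 1 H
Totals → C:9, H:8, O:5, S:2.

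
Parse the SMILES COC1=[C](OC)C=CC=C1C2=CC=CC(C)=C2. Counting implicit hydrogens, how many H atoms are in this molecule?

Walk through each heavy atom and fill implicit hydrogens from standard valence (C 4, N 3, O 2, S 2, halogen 1):
  atom 1: C, bond orders sum to 1 (valence 4) → 3 H
  atom 2: O, bond orders sum to 2 (valence 2) → 0 H
  atom 3: C, bond orders sum to 4 (valence 4) → 0 H
  atom 4: C with explicit H count 0
  atom 5: O, bond orders sum to 2 (valence 2) → 0 H
  atom 6: C, bond orders sum to 1 (valence 4) → 3 H
  atom 7: C, bond orders sum to 3 (valence 4) → 1 H
  atom 8: C, bond orders sum to 3 (valence 4) → 1 H
  atom 9: C, bond orders sum to 3 (valence 4) → 1 H
  atom 10: C, bond orders sum to 4 (valence 4) → 0 H
  atom 11: C, bond orders sum to 4 (valence 4) → 0 H
  atom 12: C, bond orders sum to 3 (valence 4) → 1 H
  atom 13: C, bond orders sum to 3 (valence 4) → 1 H
  atom 14: C, bond orders sum to 3 (valence 4) → 1 H
  atom 15: C, bond orders sum to 4 (valence 4) → 0 H
  atom 16: C, bond orders sum to 1 (valence 4) → 3 H
  atom 17: C, bond orders sum to 3 (valence 4) → 1 H
Total hydrogens: 16.

16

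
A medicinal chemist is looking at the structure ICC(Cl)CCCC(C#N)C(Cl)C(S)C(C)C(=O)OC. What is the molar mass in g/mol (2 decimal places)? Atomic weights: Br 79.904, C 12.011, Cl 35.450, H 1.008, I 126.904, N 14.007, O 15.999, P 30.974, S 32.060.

First, the molecular formula is C13H20Cl2INO2S (counting implicit H from valence).
  C: 13 × 12.011 = 156.143
  Cl: 2 × 35.450 = 70.900
  H: 20 × 1.008 = 20.160
  I: 1 × 126.904 = 126.904
  N: 1 × 14.007 = 14.007
  O: 2 × 15.999 = 31.998
  S: 1 × 32.060 = 32.060
Sum: 13×12.011 + 2×35.450 + 20×1.008 + 1×126.904 + 1×14.007 + 2×15.999 + 1×32.060 = 452.172 → 452.17 g/mol.

452.17 g/mol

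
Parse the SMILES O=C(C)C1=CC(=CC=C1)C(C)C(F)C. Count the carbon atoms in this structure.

Count every carbon token in the SMILES (each C, including those in ring-closure positions and inside branches).
Carbon count: 12.

12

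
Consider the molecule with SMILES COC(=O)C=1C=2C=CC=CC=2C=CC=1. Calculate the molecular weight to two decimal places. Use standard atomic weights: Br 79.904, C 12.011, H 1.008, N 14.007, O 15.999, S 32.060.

186.21 g/mol

First, the molecular formula is C12H10O2 (counting implicit H from valence).
  C: 12 × 12.011 = 144.132
  H: 10 × 1.008 = 10.080
  O: 2 × 15.999 = 31.998
Sum: 12×12.011 + 10×1.008 + 2×15.999 = 186.210 → 186.21 g/mol.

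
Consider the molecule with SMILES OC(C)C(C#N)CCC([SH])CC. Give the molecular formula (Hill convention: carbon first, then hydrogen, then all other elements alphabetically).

Walk through each heavy atom and fill implicit hydrogens from standard valence (C 4, N 3, O 2, S 2, halogen 1):
  atom 1: O, bond orders sum to 1 (valence 2) → 1 H
  atom 2: C, bond orders sum to 3 (valence 4) → 1 H
  atom 3: C, bond orders sum to 1 (valence 4) → 3 H
  atom 4: C, bond orders sum to 3 (valence 4) → 1 H
  atom 5: C, bond orders sum to 4 (valence 4) → 0 H
  atom 6: N, bond orders sum to 3 (valence 3) → 0 H
  atom 7: C, bond orders sum to 2 (valence 4) → 2 H
  atom 8: C, bond orders sum to 2 (valence 4) → 2 H
  atom 9: C, bond orders sum to 3 (valence 4) → 1 H
  atom 10: S with explicit H count 1
  atom 11: C, bond orders sum to 2 (valence 4) → 2 H
  atom 12: C, bond orders sum to 1 (valence 4) → 3 H
Totals → C:9, H:17, N:1, O:1, S:1.
In Hill order: C9H17NOS.

C9H17NOS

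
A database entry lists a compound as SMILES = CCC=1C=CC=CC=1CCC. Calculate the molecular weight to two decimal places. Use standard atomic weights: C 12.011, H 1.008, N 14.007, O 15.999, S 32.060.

First, the molecular formula is C11H16 (counting implicit H from valence).
  C: 11 × 12.011 = 132.121
  H: 16 × 1.008 = 16.128
Sum: 11×12.011 + 16×1.008 = 148.249 → 148.25 g/mol.

148.25 g/mol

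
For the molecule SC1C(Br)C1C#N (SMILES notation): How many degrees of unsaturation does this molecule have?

3

Molecular formula: C4H4BrNS.
DoU = (2C + 2 + N − H − X) / 2, where X is the halogen count and O/S are ignored.
    = (2·4 + 2 + 1 − 4 − 1) / 2 = 6 / 2 = 3.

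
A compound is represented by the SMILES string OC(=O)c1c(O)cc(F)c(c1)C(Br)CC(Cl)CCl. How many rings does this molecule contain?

In SMILES, each pair of matching ring-closure digits denotes one ring-closing bond; the number of such bonds equals the number of independent rings.
Ring-closure bonds here: 1.

1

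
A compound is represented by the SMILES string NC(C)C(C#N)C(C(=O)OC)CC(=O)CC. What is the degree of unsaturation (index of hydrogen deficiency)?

Degree of unsaturation = (number of rings) + (number of π bonds).
Ring closures in the SMILES: 0.
π bonds: 2 double bonds (each 1 DoU), 1 triple bond (each 2 DoU) → 4 DoU from unsaturation.
Total DoU = 0 + 4 = 4.

4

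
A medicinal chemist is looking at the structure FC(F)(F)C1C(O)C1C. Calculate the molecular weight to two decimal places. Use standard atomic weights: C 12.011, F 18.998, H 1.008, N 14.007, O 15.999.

First, the molecular formula is C5H7F3O (counting implicit H from valence).
  C: 5 × 12.011 = 60.055
  F: 3 × 18.998 = 56.994
  H: 7 × 1.008 = 7.056
  O: 1 × 15.999 = 15.999
Sum: 5×12.011 + 3×18.998 + 7×1.008 + 1×15.999 = 140.104 → 140.10 g/mol.

140.10 g/mol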